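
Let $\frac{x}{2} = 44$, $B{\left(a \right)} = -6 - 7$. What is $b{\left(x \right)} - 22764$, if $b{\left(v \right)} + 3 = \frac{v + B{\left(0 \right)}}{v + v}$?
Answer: $- \frac{4006917}{176} \approx -22767.0$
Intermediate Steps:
$B{\left(a \right)} = -13$
$x = 88$ ($x = 2 \cdot 44 = 88$)
$b{\left(v \right)} = -3 + \frac{-13 + v}{2 v}$ ($b{\left(v \right)} = -3 + \frac{v - 13}{v + v} = -3 + \frac{-13 + v}{2 v}$)
$b{\left(x \right)} - 22764 = \frac{-13 - 440}{2 \cdot 88} - 22764 = \frac{1}{2} \cdot \frac{1}{88} \left(-13 - 440\right) - 22764 = \frac{1}{2} \cdot \frac{1}{88} \left(-453\right) - 22764 = - \frac{453}{176} - 22764 = - \frac{4006917}{176}$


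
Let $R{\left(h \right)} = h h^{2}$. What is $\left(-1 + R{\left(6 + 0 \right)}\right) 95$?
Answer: $20425$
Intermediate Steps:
$R{\left(h \right)} = h^{3}$
$\left(-1 + R{\left(6 + 0 \right)}\right) 95 = \left(-1 + \left(6 + 0\right)^{3}\right) 95 = \left(-1 + 6^{3}\right) 95 = \left(-1 + 216\right) 95 = 215 \cdot 95 = 20425$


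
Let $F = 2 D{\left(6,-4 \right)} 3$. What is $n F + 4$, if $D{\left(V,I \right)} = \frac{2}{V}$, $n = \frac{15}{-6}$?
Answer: $-1$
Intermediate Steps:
$n = - \frac{5}{2}$ ($n = 15 \left(- \frac{1}{6}\right) = - \frac{5}{2} \approx -2.5$)
$F = 2$ ($F = 2 \cdot \frac{2}{6} \cdot 3 = 2 \cdot 2 \cdot \frac{1}{6} \cdot 3 = 2 \cdot \frac{1}{3} \cdot 3 = \frac{2}{3} \cdot 3 = 2$)
$n F + 4 = \left(- \frac{5}{2}\right) 2 + 4 = -5 + 4 = -1$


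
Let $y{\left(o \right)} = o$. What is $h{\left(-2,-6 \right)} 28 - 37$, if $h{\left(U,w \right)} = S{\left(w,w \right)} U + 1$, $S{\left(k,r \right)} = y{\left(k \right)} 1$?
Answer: $327$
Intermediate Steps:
$S{\left(k,r \right)} = k$ ($S{\left(k,r \right)} = k 1 = k$)
$h{\left(U,w \right)} = 1 + U w$ ($h{\left(U,w \right)} = w U + 1 = U w + 1 = 1 + U w$)
$h{\left(-2,-6 \right)} 28 - 37 = \left(1 - -12\right) 28 - 37 = \left(1 + 12\right) 28 - 37 = 13 \cdot 28 - 37 = 364 - 37 = 327$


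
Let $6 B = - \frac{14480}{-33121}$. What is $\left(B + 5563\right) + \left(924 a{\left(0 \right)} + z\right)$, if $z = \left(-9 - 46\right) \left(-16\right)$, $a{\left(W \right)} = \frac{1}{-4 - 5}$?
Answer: $\frac{630001781}{99363} \approx 6340.4$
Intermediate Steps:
$a{\left(W \right)} = - \frac{1}{9}$ ($a{\left(W \right)} = \frac{1}{-9} = - \frac{1}{9}$)
$B = \frac{7240}{99363}$ ($B = \frac{\left(-14480\right) \frac{1}{-33121}}{6} = \frac{\left(-14480\right) \left(- \frac{1}{33121}\right)}{6} = \frac{1}{6} \cdot \frac{14480}{33121} = \frac{7240}{99363} \approx 0.072864$)
$z = 880$ ($z = \left(-55\right) \left(-16\right) = 880$)
$\left(B + 5563\right) + \left(924 a{\left(0 \right)} + z\right) = \left(\frac{7240}{99363} + 5563\right) + \left(924 \left(- \frac{1}{9}\right) + 880\right) = \frac{552763609}{99363} + \left(- \frac{308}{3} + 880\right) = \frac{552763609}{99363} + \frac{2332}{3} = \frac{630001781}{99363}$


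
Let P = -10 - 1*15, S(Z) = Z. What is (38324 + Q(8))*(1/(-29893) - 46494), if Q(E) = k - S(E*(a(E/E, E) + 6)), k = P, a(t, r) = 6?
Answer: -53096253998029/29893 ≈ -1.7762e+9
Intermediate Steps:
P = -25 (P = -10 - 15 = -25)
k = -25
Q(E) = -25 - 12*E (Q(E) = -25 - E*(6 + 6) = -25 - E*12 = -25 - 12*E)
(38324 + Q(8))*(1/(-29893) - 46494) = (38324 + (-25 - 12*8))*(1/(-29893) - 46494) = (38324 + (-25 - 96))*(-1/29893 - 46494) = (38324 - 121)*(-1389845143/29893) = 38203*(-1389845143/29893) = -53096253998029/29893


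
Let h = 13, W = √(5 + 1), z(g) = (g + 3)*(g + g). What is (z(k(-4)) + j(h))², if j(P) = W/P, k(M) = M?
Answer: 10822/169 + 16*√6/13 ≈ 67.050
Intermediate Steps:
z(g) = 2*g*(3 + g) (z(g) = (3 + g)*(2*g) = 2*g*(3 + g))
W = √6 ≈ 2.4495
j(P) = √6/P
(z(k(-4)) + j(h))² = (2*(-4)*(3 - 4) + √6/13)² = (2*(-4)*(-1) + √6*(1/13))² = (8 + √6/13)²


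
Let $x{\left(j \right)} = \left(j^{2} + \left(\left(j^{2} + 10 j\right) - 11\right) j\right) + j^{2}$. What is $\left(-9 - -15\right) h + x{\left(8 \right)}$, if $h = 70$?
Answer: $1612$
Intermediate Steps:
$x{\left(j \right)} = 2 j^{2} + j \left(-11 + j^{2} + 10 j\right)$ ($x{\left(j \right)} = \left(j^{2} + \left(-11 + j^{2} + 10 j\right) j\right) + j^{2} = \left(j^{2} + j \left(-11 + j^{2} + 10 j\right)\right) + j^{2} = 2 j^{2} + j \left(-11 + j^{2} + 10 j\right)$)
$\left(-9 - -15\right) h + x{\left(8 \right)} = \left(-9 - -15\right) 70 + 8 \left(-11 + 8^{2} + 12 \cdot 8\right) = \left(-9 + 15\right) 70 + 8 \left(-11 + 64 + 96\right) = 6 \cdot 70 + 8 \cdot 149 = 420 + 1192 = 1612$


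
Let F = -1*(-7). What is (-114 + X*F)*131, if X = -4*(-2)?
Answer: -7598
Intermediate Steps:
F = 7
X = 8
(-114 + X*F)*131 = (-114 + 8*7)*131 = (-114 + 56)*131 = -58*131 = -7598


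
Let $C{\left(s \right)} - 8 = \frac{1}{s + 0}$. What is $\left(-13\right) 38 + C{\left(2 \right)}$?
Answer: $- \frac{971}{2} \approx -485.5$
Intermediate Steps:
$C{\left(s \right)} = 8 + \frac{1}{s}$ ($C{\left(s \right)} = 8 + \frac{1}{s + 0} = 8 + \frac{1}{s}$)
$\left(-13\right) 38 + C{\left(2 \right)} = \left(-13\right) 38 + \left(8 + \frac{1}{2}\right) = -494 + \left(8 + \frac{1}{2}\right) = -494 + \frac{17}{2} = - \frac{971}{2}$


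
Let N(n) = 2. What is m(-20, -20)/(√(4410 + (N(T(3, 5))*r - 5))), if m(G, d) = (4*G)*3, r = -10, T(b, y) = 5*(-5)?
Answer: -48*√4385/877 ≈ -3.6243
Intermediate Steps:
T(b, y) = -25
m(G, d) = 12*G
m(-20, -20)/(√(4410 + (N(T(3, 5))*r - 5))) = (12*(-20))/(√(4410 + (2*(-10) - 5))) = -240/√(4410 + (-20 - 5)) = -240/√(4410 - 25) = -240*√4385/4385 = -48*√4385/877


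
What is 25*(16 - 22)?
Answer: -150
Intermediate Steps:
25*(16 - 22) = 25*(-6) = -150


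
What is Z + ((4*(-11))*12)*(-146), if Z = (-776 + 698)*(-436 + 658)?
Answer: 59772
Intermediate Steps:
Z = -17316 (Z = -78*222 = -17316)
Z + ((4*(-11))*12)*(-146) = -17316 + ((4*(-11))*12)*(-146) = -17316 - 44*12*(-146) = -17316 - 528*(-146) = -17316 + 77088 = 59772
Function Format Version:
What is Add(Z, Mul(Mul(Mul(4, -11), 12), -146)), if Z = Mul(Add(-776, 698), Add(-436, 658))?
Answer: 59772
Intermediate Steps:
Z = -17316 (Z = Mul(-78, 222) = -17316)
Add(Z, Mul(Mul(Mul(4, -11), 12), -146)) = Add(-17316, Mul(Mul(Mul(4, -11), 12), -146)) = Add(-17316, Mul(Mul(-44, 12), -146)) = Add(-17316, Mul(-528, -146)) = Add(-17316, 77088) = 59772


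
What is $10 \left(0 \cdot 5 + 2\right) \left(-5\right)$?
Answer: $-100$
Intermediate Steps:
$10 \left(0 \cdot 5 + 2\right) \left(-5\right) = 10 \left(0 + 2\right) \left(-5\right) = 10 \cdot 2 \left(-5\right) = 20 \left(-5\right) = -100$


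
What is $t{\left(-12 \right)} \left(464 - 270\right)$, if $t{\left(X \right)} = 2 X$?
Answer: $-4656$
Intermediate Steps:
$t{\left(-12 \right)} \left(464 - 270\right) = 2 \left(-12\right) \left(464 - 270\right) = \left(-24\right) 194 = -4656$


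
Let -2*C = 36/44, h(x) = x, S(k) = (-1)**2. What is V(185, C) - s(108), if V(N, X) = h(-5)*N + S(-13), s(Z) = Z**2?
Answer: -12588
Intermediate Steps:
S(k) = 1
C = -9/22 (C = -18/44 = -1/2*9/11 = -9/22 ≈ -0.40909)
V(N, X) = 1 - 5*N (V(N, X) = -5*N + 1 = 1 - 5*N)
V(185, C) - s(108) = (1 - 5*185) - 1*108**2 = (1 - 925) - 1*11664 = -924 - 11664 = -12588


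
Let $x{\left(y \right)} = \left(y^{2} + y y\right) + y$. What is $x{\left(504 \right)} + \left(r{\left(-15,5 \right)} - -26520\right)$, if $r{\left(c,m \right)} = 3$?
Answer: $535059$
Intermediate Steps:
$x{\left(y \right)} = y + 2 y^{2}$ ($x{\left(y \right)} = \left(y^{2} + y^{2}\right) + y = 2 y^{2} + y = y + 2 y^{2}$)
$x{\left(504 \right)} + \left(r{\left(-15,5 \right)} - -26520\right) = 504 \left(1 + 2 \cdot 504\right) + \left(3 - -26520\right) = 504 \left(1 + 1008\right) + \left(3 + 26520\right) = 504 \cdot 1009 + 26523 = 508536 + 26523 = 535059$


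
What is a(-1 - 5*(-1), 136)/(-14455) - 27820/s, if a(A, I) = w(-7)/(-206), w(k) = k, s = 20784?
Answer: -1479296323/1105163220 ≈ -1.3385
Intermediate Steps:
a(A, I) = 7/206 (a(A, I) = -7/(-206) = -7*(-1/206) = 7/206)
a(-1 - 5*(-1), 136)/(-14455) - 27820/s = (7/206)/(-14455) - 27820/20784 = (7/206)*(-1/14455) - 27820*1/20784 = -1/425390 - 6955/5196 = -1479296323/1105163220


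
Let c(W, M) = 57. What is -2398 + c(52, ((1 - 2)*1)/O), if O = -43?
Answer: -2341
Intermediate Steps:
-2398 + c(52, ((1 - 2)*1)/O) = -2398 + 57 = -2341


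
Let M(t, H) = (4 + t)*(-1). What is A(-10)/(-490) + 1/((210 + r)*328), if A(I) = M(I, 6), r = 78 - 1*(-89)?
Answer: -370723/30295720 ≈ -0.012237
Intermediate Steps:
r = 167 (r = 78 + 89 = 167)
M(t, H) = -4 - t
A(I) = -4 - I
A(-10)/(-490) + 1/((210 + r)*328) = (-4 - 1*(-10))/(-490) + 1/((210 + 167)*328) = (-4 + 10)*(-1/490) + (1/328)/377 = 6*(-1/490) + (1/377)*(1/328) = -3/245 + 1/123656 = -370723/30295720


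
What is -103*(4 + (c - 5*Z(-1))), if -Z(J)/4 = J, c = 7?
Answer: 927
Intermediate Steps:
Z(J) = -4*J
-103*(4 + (c - 5*Z(-1))) = -103*(4 + (7 - (-20)*(-1))) = -103*(4 + (7 - 5*4)) = -103*(4 + (7 - 20)) = -103*(4 - 13) = -103*(-9) = 927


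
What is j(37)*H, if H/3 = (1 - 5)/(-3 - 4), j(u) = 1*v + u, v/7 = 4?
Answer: 780/7 ≈ 111.43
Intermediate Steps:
v = 28 (v = 7*4 = 28)
j(u) = 28 + u (j(u) = 1*28 + u = 28 + u)
H = 12/7 (H = 3*((1 - 5)/(-3 - 4)) = 3*(-4/(-7)) = 3*(-4*(-⅐)) = 3*(4/7) = 12/7 ≈ 1.7143)
j(37)*H = (28 + 37)*(12/7) = 65*(12/7) = 780/7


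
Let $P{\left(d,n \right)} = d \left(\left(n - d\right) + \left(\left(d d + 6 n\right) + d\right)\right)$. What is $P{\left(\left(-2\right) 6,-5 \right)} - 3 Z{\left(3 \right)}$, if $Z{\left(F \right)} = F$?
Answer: $-1317$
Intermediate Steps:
$P{\left(d,n \right)} = d \left(d^{2} + 7 n\right)$ ($P{\left(d,n \right)} = d \left(\left(n - d\right) + \left(\left(d^{2} + 6 n\right) + d\right)\right) = d \left(\left(n - d\right) + \left(d + d^{2} + 6 n\right)\right) = d \left(d^{2} + 7 n\right)$)
$P{\left(\left(-2\right) 6,-5 \right)} - 3 Z{\left(3 \right)} = \left(-2\right) 6 \left(\left(\left(-2\right) 6\right)^{2} + 7 \left(-5\right)\right) - 9 = - 12 \left(\left(-12\right)^{2} - 35\right) - 9 = - 12 \left(144 - 35\right) - 9 = \left(-12\right) 109 - 9 = -1308 - 9 = -1317$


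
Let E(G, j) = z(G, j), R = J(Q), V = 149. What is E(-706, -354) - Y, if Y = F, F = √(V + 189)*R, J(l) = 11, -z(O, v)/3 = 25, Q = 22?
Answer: -75 - 143*√2 ≈ -277.23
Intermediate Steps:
z(O, v) = -75 (z(O, v) = -3*25 = -75)
R = 11
E(G, j) = -75
F = 143*√2 (F = √(149 + 189)*11 = √338*11 = (13*√2)*11 = 143*√2 ≈ 202.23)
Y = 143*√2 ≈ 202.23
E(-706, -354) - Y = -75 - 143*√2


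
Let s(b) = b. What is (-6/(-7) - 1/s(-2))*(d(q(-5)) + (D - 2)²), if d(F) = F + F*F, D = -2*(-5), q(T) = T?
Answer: 114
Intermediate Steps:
D = 10
d(F) = F + F²
(-6/(-7) - 1/s(-2))*(d(q(-5)) + (D - 2)²) = (-6/(-7) - 1/(-2))*(-5*(1 - 5) + (10 - 2)²) = (-6*(-⅐) - 1*(-½))*(-5*(-4) + 8²) = (6/7 + ½)*(20 + 64) = (19/14)*84 = 114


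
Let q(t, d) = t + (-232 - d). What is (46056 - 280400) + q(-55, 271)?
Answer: -234902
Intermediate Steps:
q(t, d) = -232 + t - d
(46056 - 280400) + q(-55, 271) = (46056 - 280400) + (-232 - 55 - 1*271) = -234344 + (-232 - 55 - 271) = -234344 - 558 = -234902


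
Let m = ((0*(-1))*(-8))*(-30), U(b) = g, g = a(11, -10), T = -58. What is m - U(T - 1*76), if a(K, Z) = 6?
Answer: -6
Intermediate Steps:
g = 6
U(b) = 6
m = 0 (m = (0*(-8))*(-30) = 0*(-30) = 0)
m - U(T - 1*76) = 0 - 1*6 = 0 - 6 = -6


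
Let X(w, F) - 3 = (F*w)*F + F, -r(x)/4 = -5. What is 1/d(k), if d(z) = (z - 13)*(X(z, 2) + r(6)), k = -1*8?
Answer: 1/147 ≈ 0.0068027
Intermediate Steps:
r(x) = 20 (r(x) = -4*(-5) = 20)
X(w, F) = 3 + F + w*F² (X(w, F) = 3 + ((F*w)*F + F) = 3 + (w*F² + F) = 3 + (F + w*F²) = 3 + F + w*F²)
k = -8
d(z) = (-13 + z)*(25 + 4*z) (d(z) = (z - 13)*((3 + 2 + z*2²) + 20) = (-13 + z)*((3 + 2 + z*4) + 20) = (-13 + z)*((3 + 2 + 4*z) + 20) = (-13 + z)*((5 + 4*z) + 20) = (-13 + z)*(25 + 4*z))
1/d(k) = 1/(-325 - 27*(-8) + 4*(-8)²) = 1/(-325 + 216 + 4*64) = 1/(-325 + 216 + 256) = 1/147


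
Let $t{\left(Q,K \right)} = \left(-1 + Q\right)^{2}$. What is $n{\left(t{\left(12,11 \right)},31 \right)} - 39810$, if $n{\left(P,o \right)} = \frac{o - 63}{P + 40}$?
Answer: $- \frac{6409442}{161} \approx -39810.0$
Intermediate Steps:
$n{\left(P,o \right)} = \frac{-63 + o}{40 + P}$
$n{\left(t{\left(12,11 \right)},31 \right)} - 39810 = \frac{-63 + 31}{40 + \left(-1 + 12\right)^{2}} - 39810 = \frac{1}{40 + 11^{2}} \left(-32\right) - 39810 = \frac{1}{40 + 121} \left(-32\right) - 39810 = \frac{1}{161} \left(-32\right) - 39810 = - \frac{32}{161} - 39810 = - \frac{6409442}{161}$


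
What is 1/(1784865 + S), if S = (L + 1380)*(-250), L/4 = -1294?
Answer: 1/2733865 ≈ 3.6578e-7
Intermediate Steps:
L = -5176 (L = 4*(-1294) = -5176)
S = 949000 (S = (-5176 + 1380)*(-250) = -3796*(-250) = 949000)
1/(1784865 + S) = 1/(1784865 + 949000) = 1/2733865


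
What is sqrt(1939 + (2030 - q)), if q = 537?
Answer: 2*sqrt(858) ≈ 58.583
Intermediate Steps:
sqrt(1939 + (2030 - q)) = sqrt(1939 + (2030 - 1*537)) = sqrt(1939 + (2030 - 537)) = sqrt(1939 + 1493) = sqrt(3432) = 2*sqrt(858)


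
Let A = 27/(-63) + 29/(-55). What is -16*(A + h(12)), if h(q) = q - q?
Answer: 5888/385 ≈ 15.294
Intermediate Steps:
h(q) = 0
A = -368/385 (A = 27*(-1/63) + 29*(-1/55) = -3/7 - 29/55 = -368/385 ≈ -0.95584)
-16*(A + h(12)) = -16*(-368/385 + 0) = -16*(-368/385) = 5888/385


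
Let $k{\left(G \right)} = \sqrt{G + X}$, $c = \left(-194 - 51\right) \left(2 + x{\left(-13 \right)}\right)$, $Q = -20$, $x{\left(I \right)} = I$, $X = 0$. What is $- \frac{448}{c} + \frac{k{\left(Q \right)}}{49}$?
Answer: $- \frac{64}{385} + \frac{2 i \sqrt{5}}{49} \approx -0.16623 + 0.091268 i$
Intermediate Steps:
$c = 2695$ ($c = \left(-194 - 51\right) \left(2 - 13\right) = \left(-245\right) \left(-11\right) = 2695$)
$k{\left(G \right)} = \sqrt{G}$ ($k{\left(G \right)} = \sqrt{G + 0} = \sqrt{G}$)
$- \frac{448}{c} + \frac{k{\left(Q \right)}}{49} = - \frac{448}{2695} + \frac{\sqrt{-20}}{49} = \left(-448\right) \frac{1}{2695} + 2 i \sqrt{5} \cdot \frac{1}{49} = - \frac{64}{385} + \frac{2 i \sqrt{5}}{49}$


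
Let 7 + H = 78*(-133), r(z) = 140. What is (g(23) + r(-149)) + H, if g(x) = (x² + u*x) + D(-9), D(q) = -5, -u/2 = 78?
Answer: -13305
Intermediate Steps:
u = -156 (u = -2*78 = -156)
H = -10381 (H = -7 + 78*(-133) = -7 - 10374 = -10381)
g(x) = -5 + x² - 156*x (g(x) = (x² - 156*x) - 5 = -5 + x² - 156*x)
(g(23) + r(-149)) + H = ((-5 + 23² - 156*23) + 140) - 10381 = ((-5 + 529 - 3588) + 140) - 10381 = (-3064 + 140) - 10381 = -2924 - 10381 = -13305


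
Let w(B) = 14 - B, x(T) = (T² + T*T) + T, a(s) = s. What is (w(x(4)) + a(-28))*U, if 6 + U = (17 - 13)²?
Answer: -500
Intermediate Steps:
x(T) = T + 2*T² (x(T) = (T² + T²) + T = 2*T² + T = T + 2*T²)
U = 10 (U = -6 + (17 - 13)² = -6 + 4² = -6 + 16 = 10)
(w(x(4)) + a(-28))*U = ((14 - 4*(1 + 2*4)) - 28)*10 = ((14 - 4*(1 + 8)) - 28)*10 = ((14 - 4*9) - 28)*10 = ((14 - 1*36) - 28)*10 = ((14 - 36) - 28)*10 = (-22 - 28)*10 = -50*10 = -500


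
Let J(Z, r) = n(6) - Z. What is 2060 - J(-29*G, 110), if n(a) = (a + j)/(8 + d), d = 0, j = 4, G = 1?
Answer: 8119/4 ≈ 2029.8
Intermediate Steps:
n(a) = 1/2 + a/8 (n(a) = (a + 4)/(8 + 0) = (4 + a)/8 = (4 + a)*(1/8) = 1/2 + a/8)
J(Z, r) = 5/4 - Z (J(Z, r) = (1/2 + (1/8)*6) - Z = (1/2 + 3/4) - Z = 5/4 - Z)
2060 - J(-29*G, 110) = 2060 - (5/4 - (-29)) = 2060 - (5/4 - 1*(-29)) = 2060 - (5/4 + 29) = 2060 - 1*121/4 = 2060 - 121/4 = 8119/4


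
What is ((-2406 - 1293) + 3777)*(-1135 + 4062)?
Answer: 228306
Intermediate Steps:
((-2406 - 1293) + 3777)*(-1135 + 4062) = (-3699 + 3777)*2927 = 78*2927 = 228306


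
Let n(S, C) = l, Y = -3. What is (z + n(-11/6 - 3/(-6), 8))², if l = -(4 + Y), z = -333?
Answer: 111556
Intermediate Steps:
l = -1 (l = -(4 - 3) = -1*1 = -1)
n(S, C) = -1
(z + n(-11/6 - 3/(-6), 8))² = (-333 - 1)² = (-334)² = 111556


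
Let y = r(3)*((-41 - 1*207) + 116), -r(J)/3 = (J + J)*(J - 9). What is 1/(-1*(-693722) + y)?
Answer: 1/679466 ≈ 1.4717e-6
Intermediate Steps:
r(J) = -6*J*(-9 + J) (r(J) = -3*(J + J)*(J - 9) = -3*2*J*(-9 + J) = -6*J*(-9 + J))
y = -14256 (y = (6*3*(9 - 1*3))*((-41 - 1*207) + 116) = (6*3*(9 - 3))*((-41 - 207) + 116) = (6*3*6)*(-248 + 116) = 108*(-132) = -14256)
1/(-1*(-693722) + y) = 1/(-1*(-693722) - 14256) = 1/(693722 - 14256) = 1/679466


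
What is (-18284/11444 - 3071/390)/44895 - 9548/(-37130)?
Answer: 47789928696967/185996764681650 ≈ 0.25694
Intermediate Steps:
(-18284/11444 - 3071/390)/44895 - 9548/(-37130) = (-18284*1/11444 - 3071*1/390)*(1/44895) - 9548*(-1/37130) = (-4571/2861 - 3071/390)*(1/44895) + 4774/18565 = -10568821/1115790*1/44895 + 4774/18565 = -10568821/50093392050 + 4774/18565 = 47789928696967/185996764681650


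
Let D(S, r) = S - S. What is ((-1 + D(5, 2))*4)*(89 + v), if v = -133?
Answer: 176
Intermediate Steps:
D(S, r) = 0
((-1 + D(5, 2))*4)*(89 + v) = ((-1 + 0)*4)*(89 - 133) = -1*4*(-44) = -4*(-44) = 176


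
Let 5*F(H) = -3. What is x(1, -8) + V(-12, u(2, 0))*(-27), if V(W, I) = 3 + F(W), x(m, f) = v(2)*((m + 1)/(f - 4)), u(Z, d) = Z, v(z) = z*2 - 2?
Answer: -977/15 ≈ -65.133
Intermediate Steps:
v(z) = -2 + 2*z (v(z) = 2*z - 2 = -2 + 2*z)
F(H) = -3/5 (F(H) = (1/5)*(-3) = -3/5)
x(m, f) = 2*(1 + m)/(-4 + f) (x(m, f) = (-2 + 2*2)*((m + 1)/(f - 4)) = (-2 + 4)*((1 + m)/(-4 + f)) = 2*((1 + m)/(-4 + f)) = 2*(1 + m)/(-4 + f))
V(W, I) = 12/5 (V(W, I) = 3 - 3/5 = 12/5)
x(1, -8) + V(-12, u(2, 0))*(-27) = 2*(1 + 1)/(-4 - 8) + (12/5)*(-27) = 2*2/(-12) - 324/5 = 2*(-1/12)*2 - 324/5 = -1/3 - 324/5 = -977/15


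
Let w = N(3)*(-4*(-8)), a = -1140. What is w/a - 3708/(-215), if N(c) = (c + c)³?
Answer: 45684/4085 ≈ 11.183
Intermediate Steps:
N(c) = 8*c³ (N(c) = (2*c)³ = 8*c³)
w = 6912 (w = (8*3³)*(-4*(-8)) = (8*27)*32 = 216*32 = 6912)
w/a - 3708/(-215) = 6912/(-1140) - 3708/(-215) = 6912*(-1/1140) - 3708*(-1/215) = -576/95 + 3708/215 = 45684/4085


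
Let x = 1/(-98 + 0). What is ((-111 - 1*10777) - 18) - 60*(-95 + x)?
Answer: -255064/49 ≈ -5205.4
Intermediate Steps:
x = -1/98 (x = 1/(-98) = -1/98 ≈ -0.010204)
((-111 - 1*10777) - 18) - 60*(-95 + x) = ((-111 - 1*10777) - 18) - 60*(-95 - 1/98) = ((-111 - 10777) - 18) - 60*(-9311/98) = (-10888 - 18) + 279330/49 = -10906 + 279330/49 = -255064/49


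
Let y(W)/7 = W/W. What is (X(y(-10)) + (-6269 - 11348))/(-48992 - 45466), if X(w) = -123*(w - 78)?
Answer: 4442/47229 ≈ 0.094052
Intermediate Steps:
y(W) = 7 (y(W) = 7*(W/W) = 7*1 = 7)
X(w) = 9594 - 123*w (X(w) = -123*(-78 + w) = 9594 - 123*w)
(X(y(-10)) + (-6269 - 11348))/(-48992 - 45466) = ((9594 - 123*7) + (-6269 - 11348))/(-48992 - 45466) = ((9594 - 861) - 17617)/(-94458) = (8733 - 17617)*(-1/94458) = -8884*(-1/94458) = 4442/47229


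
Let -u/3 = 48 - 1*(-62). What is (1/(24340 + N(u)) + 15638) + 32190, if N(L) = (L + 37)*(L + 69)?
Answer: 4821684165/100813 ≈ 47828.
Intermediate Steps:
u = -330 (u = -3*(48 - 1*(-62)) = -3*(48 + 62) = -3*110 = -330)
N(L) = (37 + L)*(69 + L)
(1/(24340 + N(u)) + 15638) + 32190 = (1/(24340 + (2553 + (-330)**2 + 106*(-330))) + 15638) + 32190 = (1/(24340 + (2553 + 108900 - 34980)) + 15638) + 32190 = (1/(24340 + 76473) + 15638) + 32190 = (1/100813 + 15638) + 32190 = 1576513695/100813 + 32190 = 4821684165/100813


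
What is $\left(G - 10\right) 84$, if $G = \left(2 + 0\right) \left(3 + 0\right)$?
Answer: $-336$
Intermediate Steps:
$G = 6$ ($G = 2 \cdot 3 = 6$)
$\left(G - 10\right) 84 = \left(6 - 10\right) 84 = \left(-4\right) 84 = -336$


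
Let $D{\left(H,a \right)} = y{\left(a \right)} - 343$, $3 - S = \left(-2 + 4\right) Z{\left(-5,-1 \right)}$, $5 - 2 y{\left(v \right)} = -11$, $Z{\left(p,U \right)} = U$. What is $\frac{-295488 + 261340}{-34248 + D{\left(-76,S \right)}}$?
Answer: $\frac{34148}{34583} \approx 0.98742$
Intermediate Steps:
$y{\left(v \right)} = 8$ ($y{\left(v \right)} = \frac{5}{2} - - \frac{11}{2} = \frac{5}{2} + \frac{11}{2} = 8$)
$S = 5$ ($S = 3 - \left(-2 + 4\right) \left(-1\right) = 3 - 2 \left(-1\right) = 3 - -2 = 3 + 2 = 5$)
$D{\left(H,a \right)} = -335$ ($D{\left(H,a \right)} = 8 - 343 = -335$)
$\frac{-295488 + 261340}{-34248 + D{\left(-76,S \right)}} = \frac{-295488 + 261340}{-34248 - 335} = - \frac{34148}{-34583} = \left(-34148\right) \left(- \frac{1}{34583}\right) = \frac{34148}{34583}$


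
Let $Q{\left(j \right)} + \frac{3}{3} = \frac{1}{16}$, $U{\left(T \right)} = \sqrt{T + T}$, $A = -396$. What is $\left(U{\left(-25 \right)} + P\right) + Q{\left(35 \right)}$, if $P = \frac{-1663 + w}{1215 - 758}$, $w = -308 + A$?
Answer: $- \frac{44727}{7312} + 5 i \sqrt{2} \approx -6.1169 + 7.0711 i$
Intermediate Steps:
$w = -704$ ($w = -308 - 396 = -704$)
$U{\left(T \right)} = \sqrt{2} \sqrt{T}$ ($U{\left(T \right)} = \sqrt{2 T} = \sqrt{2} \sqrt{T}$)
$Q{\left(j \right)} = - \frac{15}{16}$ ($Q{\left(j \right)} = -1 + \frac{1}{16} = - \frac{15}{16}$)
$P = - \frac{2367}{457}$ ($P = \frac{-1663 - 704}{1215 - 758} = - \frac{2367}{457} \approx -5.1794$)
$\left(U{\left(-25 \right)} + P\right) + Q{\left(35 \right)} = \left(\sqrt{2} \sqrt{-25} - \frac{2367}{457}\right) - \frac{15}{16} = \left(\sqrt{2} \cdot 5 i - \frac{2367}{457}\right) - \frac{15}{16} = \left(5 i \sqrt{2} - \frac{2367}{457}\right) - \frac{15}{16} = \left(- \frac{2367}{457} + 5 i \sqrt{2}\right) - \frac{15}{16} = - \frac{44727}{7312} + 5 i \sqrt{2}$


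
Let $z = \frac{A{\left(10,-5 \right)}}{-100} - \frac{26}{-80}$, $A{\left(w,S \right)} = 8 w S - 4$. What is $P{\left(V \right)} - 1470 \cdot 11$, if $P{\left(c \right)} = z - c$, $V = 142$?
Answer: $- \frac{3261527}{200} \approx -16308.0$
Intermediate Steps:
$A{\left(w,S \right)} = -4 + 8 S w$ ($A{\left(w,S \right)} = 8 S w - 4 = -4 + 8 S w$)
$z = \frac{873}{200}$ ($z = \frac{-4 + 8 \left(-5\right) 10}{-100} - \frac{26}{-80} = \left(-4 - 400\right) \left(- \frac{1}{100}\right) - - \frac{13}{40} = \left(-404\right) \left(- \frac{1}{100}\right) + \frac{13}{40} = \frac{101}{25} + \frac{13}{40} = \frac{873}{200} \approx 4.365$)
$P{\left(c \right)} = \frac{873}{200} - c$
$P{\left(V \right)} - 1470 \cdot 11 = \left(\frac{873}{200} - 142\right) - 1470 \cdot 11 = \left(\frac{873}{200} - 142\right) - 16170 = - \frac{27527}{200} - 16170 = - \frac{3261527}{200}$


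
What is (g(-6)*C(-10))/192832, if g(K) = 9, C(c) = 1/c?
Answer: -9/1928320 ≈ -4.6673e-6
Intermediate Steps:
(g(-6)*C(-10))/192832 = (9/(-10))/192832 = (9*(-⅒))*(1/192832) = -9/10*1/192832 = -9/1928320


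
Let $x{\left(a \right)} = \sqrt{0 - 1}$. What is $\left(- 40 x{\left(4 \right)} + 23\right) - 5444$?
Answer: $-5421 - 40 i \approx -5421.0 - 40.0 i$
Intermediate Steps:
$x{\left(a \right)} = i$ ($x{\left(a \right)} = \sqrt{-1} = i$)
$\left(- 40 x{\left(4 \right)} + 23\right) - 5444 = \left(- 40 i + 23\right) - 5444 = \left(23 - 40 i\right) - 5444 = -5421 - 40 i$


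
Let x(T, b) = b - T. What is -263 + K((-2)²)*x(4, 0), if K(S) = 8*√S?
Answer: -327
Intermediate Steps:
-263 + K((-2)²)*x(4, 0) = -263 + (8*√((-2)²))*(0 - 1*4) = -263 + (8*√4)*(0 - 4) = -263 + (8*2)*(-4) = -263 + 16*(-4) = -263 - 64 = -327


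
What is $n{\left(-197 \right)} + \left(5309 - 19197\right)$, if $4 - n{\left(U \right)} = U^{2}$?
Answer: $-52693$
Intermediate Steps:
$n{\left(U \right)} = 4 - U^{2}$
$n{\left(-197 \right)} + \left(5309 - 19197\right) = \left(4 - \left(-197\right)^{2}\right) + \left(5309 - 19197\right) = \left(4 - 38809\right) + \left(5309 - 19197\right) = \left(4 - 38809\right) - 13888 = -38805 - 13888 = -52693$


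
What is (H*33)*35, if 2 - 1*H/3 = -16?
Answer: 62370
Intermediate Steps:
H = 54 (H = 6 - 3*(-16) = 6 + 48 = 54)
(H*33)*35 = (54*33)*35 = 1782*35 = 62370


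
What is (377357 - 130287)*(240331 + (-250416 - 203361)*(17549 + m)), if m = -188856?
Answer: 19206089446070900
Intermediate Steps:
(377357 - 130287)*(240331 + (-250416 - 203361)*(17549 + m)) = (377357 - 130287)*(240331 + (-250416 - 203361)*(17549 - 188856)) = 247070*(240331 - 453777*(-171307)) = 247070*(240331 + 77735176539) = 247070*77735416870 = 19206089446070900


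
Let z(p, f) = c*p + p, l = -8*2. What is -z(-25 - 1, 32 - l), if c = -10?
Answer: -234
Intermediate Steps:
l = -16
z(p, f) = -9*p (z(p, f) = -10*p + p = -9*p)
-z(-25 - 1, 32 - l) = -(-9)*(-25 - 1) = -(-9)*(-26) = -1*234 = -234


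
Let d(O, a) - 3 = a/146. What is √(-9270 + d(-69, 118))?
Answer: 4*I*√3086221/73 ≈ 96.261*I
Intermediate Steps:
d(O, a) = 3 + a/146
√(-9270 + d(-69, 118)) = √(-9270 + (3 + (1/146)*118)) = √(-9270 + (3 + 59/73)) = √(-9270 + 278/73) = √(-676432/73) = 4*I*√3086221/73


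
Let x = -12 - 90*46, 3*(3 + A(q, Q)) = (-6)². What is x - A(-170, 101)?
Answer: -4161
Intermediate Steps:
A(q, Q) = 9 (A(q, Q) = -3 + (⅓)*(-6)² = -3 + (⅓)*36 = -3 + 12 = 9)
x = -4152 (x = -12 - 4140 = -4152)
x - A(-170, 101) = -4152 - 1*9 = -4152 - 9 = -4161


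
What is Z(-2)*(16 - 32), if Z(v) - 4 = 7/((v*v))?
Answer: -92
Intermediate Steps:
Z(v) = 4 + 7/v**2 (Z(v) = 4 + 7/((v*v)) = 4 + 7/(v**2) = 4 + 7/v**2)
Z(-2)*(16 - 32) = (4 + 7/(-2)**2)*(16 - 32) = (4 + 7*(1/4))*(-16) = (4 + 7/4)*(-16) = (23/4)*(-16) = -92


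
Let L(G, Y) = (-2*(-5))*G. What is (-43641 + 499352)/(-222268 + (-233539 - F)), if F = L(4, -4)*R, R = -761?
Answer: -455711/425367 ≈ -1.0713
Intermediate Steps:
L(G, Y) = 10*G
F = -30440 (F = (10*4)*(-761) = 40*(-761) = -30440)
(-43641 + 499352)/(-222268 + (-233539 - F)) = (-43641 + 499352)/(-222268 + (-233539 - 1*(-30440))) = 455711/(-222268 + (-233539 + 30440)) = 455711/(-222268 - 203099) = 455711/(-425367) = 455711*(-1/425367) = -455711/425367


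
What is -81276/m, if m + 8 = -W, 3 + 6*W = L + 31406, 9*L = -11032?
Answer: 4388904/272027 ≈ 16.134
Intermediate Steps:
L = -11032/9 (L = (1/9)*(-11032) = -11032/9 ≈ -1225.8)
W = 271595/54 (W = -1/2 + (-11032/9 + 31406)/6 = -1/2 + (1/6)*(271622/9) = -1/2 + 135811/27 = 271595/54 ≈ 5029.5)
m = -272027/54 (m = -8 - 1*271595/54 = -8 - 271595/54 = -272027/54 ≈ -5037.5)
-81276/m = -81276/(-272027/54) = -81276*(-54/272027) = 4388904/272027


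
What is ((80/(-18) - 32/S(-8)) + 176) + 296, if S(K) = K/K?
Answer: 3920/9 ≈ 435.56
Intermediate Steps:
S(K) = 1
((80/(-18) - 32/S(-8)) + 176) + 296 = ((80/(-18) - 32/1) + 176) + 296 = ((80*(-1/18) - 32*1) + 176) + 296 = ((-40/9 - 32) + 176) + 296 = (-328/9 + 176) + 296 = 1256/9 + 296 = 3920/9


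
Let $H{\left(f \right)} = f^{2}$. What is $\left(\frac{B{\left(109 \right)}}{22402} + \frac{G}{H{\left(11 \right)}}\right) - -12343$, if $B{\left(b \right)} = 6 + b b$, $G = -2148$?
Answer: $\frac{33410773037}{2710642} \approx 12326.0$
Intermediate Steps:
$B{\left(b \right)} = 6 + b^{2}$
$\left(\frac{B{\left(109 \right)}}{22402} + \frac{G}{H{\left(11 \right)}}\right) - -12343 = \left(\frac{6 + 109^{2}}{22402} - \frac{2148}{11^{2}}\right) - -12343 = \left(\left(6 + 11881\right) \frac{1}{22402} - \frac{2148}{121}\right) + 12343 = \left(11887 \cdot \frac{1}{22402} - \frac{2148}{121}\right) + 12343 = \left(\frac{11887}{22402} - \frac{2148}{121}\right) + 12343 = - \frac{46681169}{2710642} + 12343 = \frac{33410773037}{2710642}$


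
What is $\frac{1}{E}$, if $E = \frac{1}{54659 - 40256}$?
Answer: $14403$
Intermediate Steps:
$E = \frac{1}{14403} \approx 6.943 \cdot 10^{-5}$
$\frac{1}{E} = \frac{1}{\frac{1}{14403}} = 14403$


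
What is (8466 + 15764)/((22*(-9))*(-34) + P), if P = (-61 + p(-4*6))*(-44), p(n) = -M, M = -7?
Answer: 12115/4554 ≈ 2.6603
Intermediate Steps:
p(n) = 7 (p(n) = -1*(-7) = 7)
P = 2376 (P = (-61 + 7)*(-44) = -54*(-44) = 2376)
(8466 + 15764)/((22*(-9))*(-34) + P) = (8466 + 15764)/((22*(-9))*(-34) + 2376) = 24230/(-198*(-34) + 2376) = 24230/(6732 + 2376) = 24230/9108 = 24230*(1/9108) = 12115/4554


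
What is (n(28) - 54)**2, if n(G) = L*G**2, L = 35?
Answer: 749992996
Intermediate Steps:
n(G) = 35*G**2
(n(28) - 54)**2 = (35*28**2 - 54)**2 = (35*784 - 54)**2 = (27440 - 54)**2 = 27386**2 = 749992996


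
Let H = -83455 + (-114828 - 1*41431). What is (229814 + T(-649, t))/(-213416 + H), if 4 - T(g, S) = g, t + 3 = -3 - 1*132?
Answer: -230467/453130 ≈ -0.50861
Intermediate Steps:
t = -138 (t = -3 + (-3 - 1*132) = -3 + (-3 - 132) = -3 - 135 = -138)
T(g, S) = 4 - g
H = -239714 (H = -83455 + (-114828 - 41431) = -83455 - 156259 = -239714)
(229814 + T(-649, t))/(-213416 + H) = (229814 + (4 - 1*(-649)))/(-213416 - 239714) = (229814 + (4 + 649))/(-453130) = (229814 + 653)*(-1/453130) = 230467*(-1/453130) = -230467/453130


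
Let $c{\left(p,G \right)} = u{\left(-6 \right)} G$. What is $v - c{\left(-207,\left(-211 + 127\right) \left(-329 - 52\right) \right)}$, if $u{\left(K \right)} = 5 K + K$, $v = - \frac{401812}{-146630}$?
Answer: $\frac{84469638266}{73315} \approx 1.1521 \cdot 10^{6}$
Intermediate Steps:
$v = \frac{200906}{73315}$ ($v = \left(-401812\right) \left(- \frac{1}{146630}\right) = \frac{200906}{73315} \approx 2.7403$)
$u{\left(K \right)} = 6 K$
$c{\left(p,G \right)} = - 36 G$ ($c{\left(p,G \right)} = 6 \left(-6\right) G = - 36 G$)
$v - c{\left(-207,\left(-211 + 127\right) \left(-329 - 52\right) \right)} = \frac{200906}{73315} - - 36 \left(-211 + 127\right) \left(-329 - 52\right) = \frac{200906}{73315} - - 36 \left(\left(-84\right) \left(-381\right)\right) = \frac{200906}{73315} - \left(-36\right) 32004 = \frac{200906}{73315} - -1152144 = \frac{200906}{73315} + 1152144 = \frac{84469638266}{73315}$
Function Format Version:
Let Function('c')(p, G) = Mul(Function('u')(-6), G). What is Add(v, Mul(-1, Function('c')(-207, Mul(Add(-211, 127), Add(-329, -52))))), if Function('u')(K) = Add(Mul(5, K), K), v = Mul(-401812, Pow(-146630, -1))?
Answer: Rational(84469638266, 73315) ≈ 1.1521e+6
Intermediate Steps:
v = Rational(200906, 73315) (v = Mul(-401812, Rational(-1, 146630)) = Rational(200906, 73315) ≈ 2.7403)
Function('u')(K) = Mul(6, K)
Function('c')(p, G) = Mul(-36, G) (Function('c')(p, G) = Mul(Mul(6, -6), G) = Mul(-36, G))
Add(v, Mul(-1, Function('c')(-207, Mul(Add(-211, 127), Add(-329, -52))))) = Add(Rational(200906, 73315), Mul(-1, Mul(-36, Mul(Add(-211, 127), Add(-329, -52))))) = Add(Rational(200906, 73315), Mul(-1, Mul(-36, Mul(-84, -381)))) = Add(Rational(200906, 73315), Mul(-1, Mul(-36, 32004))) = Add(Rational(200906, 73315), Mul(-1, -1152144)) = Add(Rational(200906, 73315), 1152144) = Rational(84469638266, 73315)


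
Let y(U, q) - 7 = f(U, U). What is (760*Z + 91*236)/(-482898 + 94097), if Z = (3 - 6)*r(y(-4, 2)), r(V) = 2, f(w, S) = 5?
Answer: -16916/388801 ≈ -0.043508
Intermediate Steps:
y(U, q) = 12 (y(U, q) = 7 + 5 = 12)
Z = -6 (Z = (3 - 6)*2 = -3*2 = -6)
(760*Z + 91*236)/(-482898 + 94097) = (760*(-6) + 91*236)/(-482898 + 94097) = (-4560 + 21476)/(-388801) = 16916*(-1/388801) = -16916/388801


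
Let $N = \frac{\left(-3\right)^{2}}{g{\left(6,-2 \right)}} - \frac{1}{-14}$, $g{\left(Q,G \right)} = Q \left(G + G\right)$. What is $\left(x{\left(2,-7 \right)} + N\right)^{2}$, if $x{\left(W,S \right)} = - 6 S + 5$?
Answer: $\frac{6838225}{3136} \approx 2180.6$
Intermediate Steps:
$x{\left(W,S \right)} = 5 - 6 S$
$g{\left(Q,G \right)} = 2 G Q$ ($g{\left(Q,G \right)} = Q 2 G = 2 G Q$)
$N = - \frac{17}{56}$ ($N = \frac{\left(-3\right)^{2}}{2 \left(-2\right) 6} - \frac{1}{-14} = \frac{9}{-24} - - \frac{1}{14} = 9 \left(- \frac{1}{24}\right) + \frac{1}{14} = - \frac{3}{8} + \frac{1}{14} = - \frac{17}{56} \approx -0.30357$)
$\left(x{\left(2,-7 \right)} + N\right)^{2} = \left(\left(5 - -42\right) - \frac{17}{56}\right)^{2} = \left(\left(5 + 42\right) - \frac{17}{56}\right)^{2} = \left(47 - \frac{17}{56}\right)^{2} = \left(\frac{2615}{56}\right)^{2} = \frac{6838225}{3136}$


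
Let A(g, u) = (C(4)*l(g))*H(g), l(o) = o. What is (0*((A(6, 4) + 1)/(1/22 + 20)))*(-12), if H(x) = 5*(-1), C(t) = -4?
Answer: 0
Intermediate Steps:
H(x) = -5
A(g, u) = 20*g (A(g, u) = -4*g*(-5) = 20*g)
(0*((A(6, 4) + 1)/(1/22 + 20)))*(-12) = (0*((20*6 + 1)/(1/22 + 20)))*(-12) = (0*((120 + 1)/(1/22 + 20)))*(-12) = (0*(121/(441/22)))*(-12) = (0*(121*(22/441)))*(-12) = (0*(2662/441))*(-12) = 0*(-12) = 0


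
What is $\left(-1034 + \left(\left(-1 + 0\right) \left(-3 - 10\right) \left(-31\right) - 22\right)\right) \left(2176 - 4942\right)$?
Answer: $4035594$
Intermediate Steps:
$\left(-1034 + \left(\left(-1 + 0\right) \left(-3 - 10\right) \left(-31\right) - 22\right)\right) \left(2176 - 4942\right) = \left(-1034 + \left(\left(-1\right) \left(-13\right) \left(-31\right) - 22\right)\right) \left(-2766\right) = \left(-1034 + \left(13 \left(-31\right) - 22\right)\right) \left(-2766\right) = \left(-1034 - 425\right) \left(-2766\right) = \left(-1459\right) \left(-2766\right) = 4035594$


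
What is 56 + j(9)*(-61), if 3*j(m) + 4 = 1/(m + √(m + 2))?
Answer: 28291/210 + 61*√11/210 ≈ 135.68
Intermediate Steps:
j(m) = -4/3 + 1/(3*(m + √(2 + m))) (j(m) = -4/3 + 1/(3*(m + √(m + 2))) = -4/3 + 1/(3*(m + √(2 + m))))
56 + j(9)*(-61) = 56 + ((1 - 4*9 - 4*√(2 + 9))/(3*(9 + √(2 + 9))))*(-61) = 56 + ((1 - 36 - 4*√11)/(3*(9 + √11)))*(-61) = 56 + ((-35 - 4*√11)/(3*(9 + √11)))*(-61) = 56 - 61*(-35 - 4*√11)/(3*(9 + √11))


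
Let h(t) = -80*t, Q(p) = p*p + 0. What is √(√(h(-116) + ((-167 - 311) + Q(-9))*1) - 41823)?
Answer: √(-41823 + 3*√987) ≈ 204.28*I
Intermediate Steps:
Q(p) = p² (Q(p) = p² + 0 = p²)
√(√(h(-116) + ((-167 - 311) + Q(-9))*1) - 41823) = √(√(-80*(-116) + ((-167 - 311) + (-9)²)*1) - 41823) = √(√(9280 + (-478 + 81)*1) - 41823) = √(√(9280 - 397*1) - 41823) = √(√(9280 - 397) - 41823) = √(√8883 - 41823) = √(3*√987 - 41823) = √(-41823 + 3*√987)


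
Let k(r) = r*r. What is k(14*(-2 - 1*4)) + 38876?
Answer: 45932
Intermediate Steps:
k(r) = r²
k(14*(-2 - 1*4)) + 38876 = (14*(-2 - 1*4))² + 38876 = (14*(-2 - 4))² + 38876 = (14*(-6))² + 38876 = (-84)² + 38876 = 7056 + 38876 = 45932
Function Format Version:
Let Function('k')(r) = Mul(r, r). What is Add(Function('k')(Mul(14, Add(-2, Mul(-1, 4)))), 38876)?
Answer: 45932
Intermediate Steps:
Function('k')(r) = Pow(r, 2)
Add(Function('k')(Mul(14, Add(-2, Mul(-1, 4)))), 38876) = Add(Pow(Mul(14, Add(-2, Mul(-1, 4))), 2), 38876) = Add(Pow(Mul(14, Add(-2, -4)), 2), 38876) = Add(Pow(Mul(14, -6), 2), 38876) = Add(Pow(-84, 2), 38876) = Add(7056, 38876) = 45932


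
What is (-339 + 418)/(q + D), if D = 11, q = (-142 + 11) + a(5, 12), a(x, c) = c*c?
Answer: 79/24 ≈ 3.2917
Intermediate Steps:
a(x, c) = c**2
q = 13 (q = (-142 + 11) + 12**2 = -131 + 144 = 13)
(-339 + 418)/(q + D) = (-339 + 418)/(13 + 11) = 79/24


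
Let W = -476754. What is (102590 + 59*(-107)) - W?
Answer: 573031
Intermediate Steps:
(102590 + 59*(-107)) - W = (102590 + 59*(-107)) - 1*(-476754) = (102590 - 6313) + 476754 = 96277 + 476754 = 573031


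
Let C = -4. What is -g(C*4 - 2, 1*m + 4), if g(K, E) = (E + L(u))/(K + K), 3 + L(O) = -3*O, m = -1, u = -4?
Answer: 1/3 ≈ 0.33333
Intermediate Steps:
L(O) = -3 - 3*O
g(K, E) = (9 + E)/(2*K) (g(K, E) = (E + (-3 - 3*(-4)))/(K + K) = (E + (-3 + 12))/((2*K)) = (E + 9)*(1/(2*K)) = (9 + E)*(1/(2*K)) = (9 + E)/(2*K))
-g(C*4 - 2, 1*m + 4) = -(9 + (1*(-1) + 4))/(2*(-4*4 - 2)) = -(9 + (-1 + 4))/(2*(-16 - 2)) = -(9 + 3)/(2*(-18)) = -(-1)*12/(2*18) = -1*(-1/3) = 1/3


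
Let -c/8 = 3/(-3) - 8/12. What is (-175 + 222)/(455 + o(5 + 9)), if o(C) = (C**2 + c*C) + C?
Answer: 141/2555 ≈ 0.055186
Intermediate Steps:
c = 40/3 (c = -8*(3/(-3) - 8/12) = -8*(3*(-1/3) - 8*1/12) = -8*(-1 - 2/3) = -8*(-5/3) = 40/3 ≈ 13.333)
o(C) = C**2 + 43*C/3 (o(C) = (C**2 + 40*C/3) + C = C**2 + 43*C/3)
(-175 + 222)/(455 + o(5 + 9)) = (-175 + 222)/(455 + (5 + 9)*(43 + 3*(5 + 9))/3) = 47/(455 + (1/3)*14*(43 + 3*14)) = 47/(455 + (1/3)*14*(43 + 42)) = 47/(455 + (1/3)*14*85) = 47/(455 + 1190/3) = 47/(2555/3) = 47*(3/2555) = 141/2555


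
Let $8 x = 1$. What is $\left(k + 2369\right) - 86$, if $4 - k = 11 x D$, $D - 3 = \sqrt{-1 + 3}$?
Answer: $\frac{18263}{8} - \frac{11 \sqrt{2}}{8} \approx 2280.9$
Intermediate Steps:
$x = \frac{1}{8}$ ($x = \frac{1}{8} \cdot 1 = \frac{1}{8} \approx 0.125$)
$D = 3 + \sqrt{2}$ ($D = 3 + \sqrt{-1 + 3} = 3 + \sqrt{2} \approx 4.4142$)
$k = - \frac{1}{8} - \frac{11 \sqrt{2}}{8}$ ($k = 4 - 11 \cdot \frac{1}{8} \left(3 + \sqrt{2}\right) = 4 - \frac{11 \left(3 + \sqrt{2}\right)}{8} = 4 - \left(\frac{33}{8} + \frac{11 \sqrt{2}}{8}\right) = - \frac{1}{8} - \frac{11 \sqrt{2}}{8} \approx -2.0695$)
$\left(k + 2369\right) - 86 = \left(\left(- \frac{1}{8} - \frac{11 \sqrt{2}}{8}\right) + 2369\right) - 86 = \left(\frac{18951}{8} - \frac{11 \sqrt{2}}{8}\right) - 86 = \frac{18263}{8} - \frac{11 \sqrt{2}}{8}$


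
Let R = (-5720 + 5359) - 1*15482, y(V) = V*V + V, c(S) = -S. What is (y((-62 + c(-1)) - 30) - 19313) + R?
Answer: -26966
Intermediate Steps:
y(V) = V + V² (y(V) = V² + V = V + V²)
R = -15843 (R = -361 - 15482 = -15843)
(y((-62 + c(-1)) - 30) - 19313) + R = (((-62 - 1*(-1)) - 30)*(1 + ((-62 - 1*(-1)) - 30)) - 19313) - 15843 = (((-62 + 1) - 30)*(1 + ((-62 + 1) - 30)) - 19313) - 15843 = ((-61 - 30)*(1 + (-61 - 30)) - 19313) - 15843 = (-91*(1 - 91) - 19313) - 15843 = (-91*(-90) - 19313) - 15843 = (8190 - 19313) - 15843 = -11123 - 15843 = -26966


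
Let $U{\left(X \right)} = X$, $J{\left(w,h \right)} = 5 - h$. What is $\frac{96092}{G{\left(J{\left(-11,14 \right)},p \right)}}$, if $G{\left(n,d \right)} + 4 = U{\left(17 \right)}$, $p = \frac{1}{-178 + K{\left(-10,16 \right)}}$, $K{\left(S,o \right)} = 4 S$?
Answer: $\frac{96092}{13} \approx 7391.7$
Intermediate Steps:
$p = - \frac{1}{218}$ ($p = \frac{1}{-178 + 4 \left(-10\right)} = \frac{1}{-178 - 40} = \frac{1}{-218} = - \frac{1}{218} \approx -0.0045872$)
$G{\left(n,d \right)} = 13$ ($G{\left(n,d \right)} = -4 + 17 = 13$)
$\frac{96092}{G{\left(J{\left(-11,14 \right)},p \right)}} = \frac{96092}{13}$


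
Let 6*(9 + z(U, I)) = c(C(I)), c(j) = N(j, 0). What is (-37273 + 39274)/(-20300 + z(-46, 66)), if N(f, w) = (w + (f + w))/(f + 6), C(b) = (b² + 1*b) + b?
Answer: -4496247/45633949 ≈ -0.098529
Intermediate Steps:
C(b) = b² + 2*b (C(b) = (b² + b) + b = (b + b²) + b = b² + 2*b)
N(f, w) = (f + 2*w)/(6 + f)
c(j) = j/(6 + j) (c(j) = (j + 2*0)/(6 + j) = (j + 0)/(6 + j) = j/(6 + j))
z(U, I) = -9 + I*(2 + I)/(6*(6 + I*(2 + I))) (z(U, I) = -9 + ((I*(2 + I))/(6 + I*(2 + I)))/6 = -9 + (I*(2 + I)/(6 + I*(2 + I)))/6 = -9 + I*(2 + I)/(6*(6 + I*(2 + I))))
(-37273 + 39274)/(-20300 + z(-46, 66)) = (-37273 + 39274)/(-20300 + (-324 - 53*66*(2 + 66))/(6*(6 + 66*(2 + 66)))) = 2001/(-20300 + (-324 - 53*66*68)/(6*(6 + 66*68))) = 2001/(-20300 + (-324 - 237864)/(6*(6 + 4488))) = 2001/(-20300 + (⅙)*(-238188)/4494) = 2001/(-20300 + (⅙)*(1/4494)*(-238188)) = 2001/(-20300 - 19849/2247) = 2001/(-45633949/2247) = 2001*(-2247/45633949) = -4496247/45633949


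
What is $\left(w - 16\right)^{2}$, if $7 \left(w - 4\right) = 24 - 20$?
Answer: $\frac{6400}{49} \approx 130.61$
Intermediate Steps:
$w = \frac{32}{7}$ ($w = 4 + \frac{24 - 20}{7} = 4 + \frac{1}{7} \cdot 4 = 4 + \frac{4}{7} = \frac{32}{7} \approx 4.5714$)
$\left(w - 16\right)^{2} = \left(\frac{32}{7} - 16\right)^{2} = \left(- \frac{80}{7}\right)^{2} = \frac{6400}{49}$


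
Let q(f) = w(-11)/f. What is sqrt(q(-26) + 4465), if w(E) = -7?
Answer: sqrt(3018522)/26 ≈ 66.823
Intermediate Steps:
q(f) = -7/f
sqrt(q(-26) + 4465) = sqrt(-7/(-26) + 4465) = sqrt(-7*(-1/26) + 4465) = sqrt(7/26 + 4465) = sqrt(116097/26) = sqrt(3018522)/26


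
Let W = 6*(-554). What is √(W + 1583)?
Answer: I*√1741 ≈ 41.725*I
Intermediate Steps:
W = -3324
√(W + 1583) = √(-3324 + 1583) = √(-1741) = I*√1741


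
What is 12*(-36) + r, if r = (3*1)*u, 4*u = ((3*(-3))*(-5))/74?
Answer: -127737/296 ≈ -431.54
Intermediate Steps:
u = 45/296 (u = (((3*(-3))*(-5))/74)/4 = (-9*(-5)*(1/74))/4 = (45*(1/74))/4 = (¼)*(45/74) = 45/296 ≈ 0.15203)
r = 135/296 (r = (3*1)*(45/296) = 3*(45/296) = 135/296 ≈ 0.45608)
12*(-36) + r = 12*(-36) + 135/296 = -432 + 135/296 = -127737/296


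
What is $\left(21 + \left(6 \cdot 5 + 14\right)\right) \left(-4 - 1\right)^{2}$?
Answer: $1625$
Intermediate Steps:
$\left(21 + \left(6 \cdot 5 + 14\right)\right) \left(-4 - 1\right)^{2} = \left(21 + \left(30 + 14\right)\right) \left(-5\right)^{2} = \left(21 + 44\right) 25 = 65 \cdot 25 = 1625$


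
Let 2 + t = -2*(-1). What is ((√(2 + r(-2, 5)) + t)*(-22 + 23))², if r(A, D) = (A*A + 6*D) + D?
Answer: 41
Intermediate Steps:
r(A, D) = A² + 7*D (r(A, D) = (A² + 6*D) + D = A² + 7*D)
t = 0 (t = -2 - 2*(-1) = -2 + 2 = 0)
((√(2 + r(-2, 5)) + t)*(-22 + 23))² = ((√(2 + ((-2)² + 7*5)) + 0)*(-22 + 23))² = ((√(2 + (4 + 35)) + 0)*1)² = ((√(2 + 39) + 0)*1)² = ((√41 + 0)*1)² = (√41*1)² = (√41)² = 41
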